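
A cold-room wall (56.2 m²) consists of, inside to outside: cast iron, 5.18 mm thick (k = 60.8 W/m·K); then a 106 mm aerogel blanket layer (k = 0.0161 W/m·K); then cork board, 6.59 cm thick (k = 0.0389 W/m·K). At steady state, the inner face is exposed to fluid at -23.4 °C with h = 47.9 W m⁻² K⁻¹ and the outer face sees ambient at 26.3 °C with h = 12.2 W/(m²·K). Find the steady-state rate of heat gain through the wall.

Series thermal resistances, inner to outer:
  R_conv,in = 1/(hA) = 1/(47.9·56.2) = 3.715×10^-4 K/W
  R_cast iron = L/(kA) = 0.00518/(60.8·56.2) = 1.516×10^-6 K/W
  R_aerogel blanket = L/(kA) = 0.106/(0.0161·56.2) = 0.1172 K/W
  R_cork board = L/(kA) = 0.0659/(0.0389·56.2) = 0.03014 K/W
  R_conv,out = 1/(hA) = 1/(12.2·56.2) = 0.001458 K/W
ΣR = 3.715×10^-4 + 1.516×10^-6 + 0.1172 + 0.03014 + 0.001458 = 0.1492 K/W
Q = ΔT/ΣR = (-23.4 °C − 26.3 °C)/0.1492 = -333 W
(Negative Q ⇒ heat flows inward; heat gain = 333 W.)

Q = 333 W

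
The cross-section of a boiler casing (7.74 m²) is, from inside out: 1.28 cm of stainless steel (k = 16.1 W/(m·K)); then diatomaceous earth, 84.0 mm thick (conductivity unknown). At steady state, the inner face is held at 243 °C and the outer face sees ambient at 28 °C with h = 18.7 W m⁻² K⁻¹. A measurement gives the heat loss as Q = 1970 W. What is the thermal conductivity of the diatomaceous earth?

k = 0.106 W/m·K

ΣR = ΔT/Q = |243 − 28|/1970 = 0.1091 K/W
Known resistances:
  R_stainless steel = L/(kA) = 0.0128/(16.1·7.74) = 1.027×10^-4 K/W
  R_conv,out = 1/(hA) = 1/(18.7·7.74) = 0.006909 K/W
R_diatomaceous earth = ΣR − ΣR_known = 0.1091 − 0.007012 = 0.1021 K/W
L/(kA) = 0.1021 ⇒ k = 0.0840/(0.1021·7.74) = 0.106 W/m·K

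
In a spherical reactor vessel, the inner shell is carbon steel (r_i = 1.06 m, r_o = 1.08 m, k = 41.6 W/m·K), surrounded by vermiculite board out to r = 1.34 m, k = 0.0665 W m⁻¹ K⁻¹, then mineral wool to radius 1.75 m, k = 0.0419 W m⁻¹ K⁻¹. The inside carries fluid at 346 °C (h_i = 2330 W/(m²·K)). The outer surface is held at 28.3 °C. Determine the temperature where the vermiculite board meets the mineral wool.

T = 221 °C

Resistance network (inner→outer):
  R_conv,in = 1/(4πr²h) = 1/(4π·1.06²·2330) = 3.040×10^-5 K/W
  R_carbon steel = (1/1.06 − 1/1.08)/(4πk) = 0.01747/(4π·41.6) = 3.342×10^-5 K/W
  R_vermiculite board = (1/1.08 − 1/1.34)/(4πk) = 0.1797/(4π·0.0665) = 0.2150 K/W
  R_mineral wool = (1/1.34 − 1/1.75)/(4πk) = 0.1748/(4π·0.0419) = 0.3321 K/W
ΣR = 3.040×10^-5 + 3.342×10^-5 + 0.2150 + 0.3321 = 0.5472 K/W
Q = ΔT/ΣR = (346 °C − 28.3 °C)/0.5472 = 580.6 W
From the inner boundary to the vermiculite board/mineral wool interface, ΣR_partial = 0.2151 K/W.
T_interface = T_in − Q·ΣR_partial = 346 °C − (580.6)(0.2151) = 221 °C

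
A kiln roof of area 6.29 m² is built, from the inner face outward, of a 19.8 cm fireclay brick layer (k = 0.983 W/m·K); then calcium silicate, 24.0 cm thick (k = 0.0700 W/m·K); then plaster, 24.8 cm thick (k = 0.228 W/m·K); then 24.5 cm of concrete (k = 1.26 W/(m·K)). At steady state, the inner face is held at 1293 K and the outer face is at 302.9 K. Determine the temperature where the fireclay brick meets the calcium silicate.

Treat each layer as a resistance in series:
  R_fireclay brick = L/(kA) = 0.198/(0.983·6.29) = 0.03202 K/W
  R_calcium silicate = L/(kA) = 0.240/(0.0700·6.29) = 0.5451 K/W
  R_plaster = L/(kA) = 0.248/(0.228·6.29) = 0.1729 K/W
  R_concrete = L/(kA) = 0.245/(1.26·6.29) = 0.03091 K/W
ΣR = 0.03202 + 0.5451 + 0.1729 + 0.03091 = 0.7809 K/W
Q = ΔT/ΣR = (1293 K − 302.9 K)/0.7809 = 1268 W
From the inner boundary to the fireclay brick/calcium silicate interface, ΣR_partial = 0.03202 K/W.
T_interface = T_in − Q·ΣR_partial = 1293 K − (1268)(0.03202) = 1252 K

T = 1252 K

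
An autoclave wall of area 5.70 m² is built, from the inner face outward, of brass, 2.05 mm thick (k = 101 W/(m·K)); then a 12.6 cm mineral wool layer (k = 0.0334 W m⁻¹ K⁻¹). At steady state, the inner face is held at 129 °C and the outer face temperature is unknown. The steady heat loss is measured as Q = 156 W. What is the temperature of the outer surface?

Series resistances:
  R_brass = L/(kA) = 0.00205/(101·5.70) = 3.561×10^-6 K/W
  R_mineral wool = L/(kA) = 0.126/(0.0334·5.70) = 0.6618 K/W
ΣR = 0.6618 K/W
ΔT = Q·ΣR = 156 × 0.6618 = 103.2 K
Heat flows outward, so T_out = T_in − ΔT = 129 − 103.2 = 25.8 °C

T_out = 25.8 °C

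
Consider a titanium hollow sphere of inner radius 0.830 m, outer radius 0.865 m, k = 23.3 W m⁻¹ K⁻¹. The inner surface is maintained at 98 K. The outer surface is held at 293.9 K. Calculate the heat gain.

Q = 4πk·ΔT/(1/r₁ − 1/r₂) = 4π × 23.3 × 195.9 / (1/0.830 − 1/0.865) = 1.18×10^6 W

Q = 1.18×10^6 W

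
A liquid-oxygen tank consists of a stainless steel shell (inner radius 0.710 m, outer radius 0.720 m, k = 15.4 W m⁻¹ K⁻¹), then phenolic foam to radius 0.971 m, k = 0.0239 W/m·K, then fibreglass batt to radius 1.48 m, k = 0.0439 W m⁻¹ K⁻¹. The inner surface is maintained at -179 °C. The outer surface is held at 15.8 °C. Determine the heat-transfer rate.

Treat each layer as a resistance in series:
  R_stainless steel = (1/0.710 − 1/0.720)/(4πk) = 0.01956/(4π·15.4) = 1.011×10^-4 K/W
  R_phenolic foam = (1/0.720 − 1/0.971)/(4πk) = 0.3590/(4π·0.0239) = 1.195 K/W
  R_fibreglass batt = (1/0.971 − 1/1.48)/(4πk) = 0.3542/(4π·0.0439) = 0.6420 K/W
ΣR = 1.011×10^-4 + 1.195 + 0.6420 = 1.837 K/W
Q = ΔT/ΣR = (-179 °C − 15.8 °C)/1.837 = -106 W
(Negative Q ⇒ heat flows inward; heat gain = 106 W.)

Q = 106 W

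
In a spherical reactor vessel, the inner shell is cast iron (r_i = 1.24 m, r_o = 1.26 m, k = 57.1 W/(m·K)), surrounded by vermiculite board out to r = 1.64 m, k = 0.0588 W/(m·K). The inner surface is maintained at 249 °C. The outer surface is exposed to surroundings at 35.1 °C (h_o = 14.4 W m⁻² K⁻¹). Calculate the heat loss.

Q = 852 W

Treat each layer as a resistance in series:
  R_cast iron = (1/1.24 − 1/1.26)/(4πk) = 0.01280/(4π·57.1) = 1.784×10^-5 K/W
  R_vermiculite board = (1/1.26 − 1/1.64)/(4πk) = 0.1839/(4π·0.0588) = 0.2489 K/W
  R_conv,out = 1/(4πr²h) = 1/(4π·1.64²·14.4) = 0.002055 K/W
ΣR = 1.784×10^-5 + 0.2489 + 0.002055 = 0.2510 K/W
Q = ΔT/ΣR = (249 °C − 35.1 °C)/0.2510 = 852 W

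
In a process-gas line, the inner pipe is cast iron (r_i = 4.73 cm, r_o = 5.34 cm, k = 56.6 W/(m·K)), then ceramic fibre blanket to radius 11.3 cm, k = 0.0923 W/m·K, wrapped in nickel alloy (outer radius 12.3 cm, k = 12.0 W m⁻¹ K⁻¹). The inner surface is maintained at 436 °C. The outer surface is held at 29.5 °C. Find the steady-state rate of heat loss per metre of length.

Q' = 314 W/m

Resistance network (inner→outer):
  R'_cast iron = ln(0.0534/0.0473)/(2πk) = 0.1213/(2π·56.6) = 3.411×10^-4 m·K/W
  R'_ceramic fibre blanket = ln(0.113/0.0534)/(2πk) = 0.7496/(2π·0.0923) = 1.293 m·K/W
  R'_nickel alloy = ln(0.123/0.113)/(2πk) = 0.08480/(2π·12.0) = 0.001125 m·K/W
ΣR = 3.411×10^-4 + 1.293 + 0.001125 = 1.294 m·K/W
Q' = ΔT/ΣR = (436 °C − 29.5 °C)/1.294 = 314 W/m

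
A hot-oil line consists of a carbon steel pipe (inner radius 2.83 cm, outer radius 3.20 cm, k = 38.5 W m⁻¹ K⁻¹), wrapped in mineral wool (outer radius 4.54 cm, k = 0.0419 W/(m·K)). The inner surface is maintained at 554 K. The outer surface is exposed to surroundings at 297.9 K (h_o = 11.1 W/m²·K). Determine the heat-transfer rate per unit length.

Q' = 156 W/m

Treat each layer as a resistance in series:
  R'_carbon steel = ln(0.0320/0.0283)/(2πk) = 0.1229/(2π·38.5) = 5.079×10^-4 m·K/W
  R'_mineral wool = ln(0.0454/0.0320)/(2πk) = 0.3498/(2π·0.0419) = 1.329 m·K/W
  R'_conv,out = 1/(2πr h) = 1/(2π·0.0454·11.1) = 0.3158 m·K/W
ΣR = 5.079×10^-4 + 1.329 + 0.3158 = 1.645 m·K/W
Q' = ΔT/ΣR = (554 K − 297.9 K)/1.645 = 156 W/m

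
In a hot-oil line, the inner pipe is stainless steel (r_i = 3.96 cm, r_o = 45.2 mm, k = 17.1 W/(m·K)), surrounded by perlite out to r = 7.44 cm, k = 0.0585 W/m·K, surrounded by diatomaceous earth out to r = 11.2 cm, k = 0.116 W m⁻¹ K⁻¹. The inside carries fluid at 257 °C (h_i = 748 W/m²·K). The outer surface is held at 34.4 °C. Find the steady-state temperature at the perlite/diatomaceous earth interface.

T = 99.3 °C

Series thermal resistances, inner to outer:
  R'_conv,in = 1/(2πr h) = 1/(2π·0.0396·748) = 0.005373 m·K/W
  R'_stainless steel = ln(0.0452/0.0396)/(2πk) = 0.1323/(2π·17.1) = 0.001231 m·K/W
  R'_perlite = ln(0.0744/0.0452)/(2πk) = 0.4984/(2π·0.0585) = 1.356 m·K/W
  R'_diatomaceous earth = ln(0.112/0.0744)/(2πk) = 0.4090/(2π·0.116) = 0.5612 m·K/W
ΣR = 0.005373 + 0.001231 + 1.356 + 0.5612 = 1.924 m·K/W
Q' = ΔT/ΣR = (257 °C − 34.4 °C)/1.924 = 115.7 W/m
From the inner boundary to the perlite/diatomaceous earth interface, ΣR_partial = 1.363 m·K/W.
T_interface = T_in − Q'·ΣR_partial = 257 °C − (115.7)(1.363) = 99.3 °C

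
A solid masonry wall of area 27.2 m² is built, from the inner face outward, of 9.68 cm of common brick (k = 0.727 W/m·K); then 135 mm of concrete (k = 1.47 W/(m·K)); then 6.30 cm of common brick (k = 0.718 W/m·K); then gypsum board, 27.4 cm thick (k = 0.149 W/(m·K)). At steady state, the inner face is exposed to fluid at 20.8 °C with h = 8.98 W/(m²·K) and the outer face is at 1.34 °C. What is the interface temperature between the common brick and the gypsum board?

Treat each layer as a resistance in series:
  R_conv,in = 1/(hA) = 1/(8.98·27.2) = 0.004094 K/W
  R_common brick = L/(kA) = 0.0968/(0.727·27.2) = 0.004895 K/W
  R_concrete = L/(kA) = 0.135/(1.47·27.2) = 0.003376 K/W
  R_common brick = L/(kA) = 0.0630/(0.718·27.2) = 0.003226 K/W
  R_gypsum board = L/(kA) = 0.274/(0.149·27.2) = 0.06761 K/W
ΣR = 0.004094 + 0.004895 + 0.003376 + 0.003226 + 0.06761 = 0.08320 K/W
Q = ΔT/ΣR = (20.8 °C − 1.34 °C)/0.08320 = 233.9 W
From the inner boundary to the common brick/gypsum board interface, ΣR_partial = 0.01559 K/W.
T_interface = T_in − Q·ΣR_partial = 20.8 °C − (233.9)(0.01559) = 17.2 °C

T = 17.2 °C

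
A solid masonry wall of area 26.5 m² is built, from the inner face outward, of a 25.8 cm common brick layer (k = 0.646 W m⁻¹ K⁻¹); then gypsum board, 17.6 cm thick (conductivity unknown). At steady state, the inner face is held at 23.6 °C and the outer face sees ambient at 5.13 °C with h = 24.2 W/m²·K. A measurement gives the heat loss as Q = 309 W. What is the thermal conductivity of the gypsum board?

ΣR = ΔT/Q = |23.6 − 5.13|/309 = 0.05977 K/W
Known resistances:
  R_common brick = L/(kA) = 0.258/(0.646·26.5) = 0.01507 K/W
  R_conv,out = 1/(hA) = 1/(24.2·26.5) = 0.001559 K/W
R_gypsum board = ΣR − ΣR_known = 0.05977 − 0.01663 = 0.04314 K/W
L/(kA) = 0.04314 ⇒ k = 0.176/(0.04314·26.5) = 0.154 W/m·K

k = 0.154 W/m·K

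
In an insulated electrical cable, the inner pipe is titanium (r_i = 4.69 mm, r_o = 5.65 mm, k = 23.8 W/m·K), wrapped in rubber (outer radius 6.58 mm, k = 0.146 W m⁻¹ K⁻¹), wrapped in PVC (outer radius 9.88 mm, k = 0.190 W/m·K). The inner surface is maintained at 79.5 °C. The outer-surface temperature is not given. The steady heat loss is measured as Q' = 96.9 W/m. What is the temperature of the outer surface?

Series resistances:
  R'_titanium = ln(0.00565/0.00469)/(2πk) = 0.1862/(2π·23.8) = 0.001245 m·K/W
  R'_rubber = ln(0.00658/0.00565)/(2πk) = 0.1524/(2π·0.146) = 0.1661 m·K/W
  R'_PVC = ln(0.00988/0.00658)/(2πk) = 0.4065/(2π·0.190) = 0.3405 m·K/W
ΣR = 0.5078 m·K/W
ΔT = Q'·ΣR = 96.9 × 0.5078 = 49.21 K
Heat flows outward, so T_out = T_in − ΔT = 79.5 − 49.21 = 30.3 °C

T_out = 30.3 °C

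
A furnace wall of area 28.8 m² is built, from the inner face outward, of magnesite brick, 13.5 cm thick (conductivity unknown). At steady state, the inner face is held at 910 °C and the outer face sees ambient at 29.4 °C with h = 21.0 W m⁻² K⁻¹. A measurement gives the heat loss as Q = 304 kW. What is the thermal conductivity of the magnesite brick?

ΣR = ΔT/Q = |910 − 29.4|/3.04×10^5 = 0.002897 K/W
Known resistances:
  R_conv,out = 1/(hA) = 1/(21.0·28.8) = 0.001653 K/W
R_magnesite brick = ΣR − ΣR_known = 0.002897 − 0.001653 = 0.001244 K/W
L/(kA) = 0.001244 ⇒ k = 0.135/(0.001244·28.8) = 3.77 W/m·K

k = 3.77 W/m·K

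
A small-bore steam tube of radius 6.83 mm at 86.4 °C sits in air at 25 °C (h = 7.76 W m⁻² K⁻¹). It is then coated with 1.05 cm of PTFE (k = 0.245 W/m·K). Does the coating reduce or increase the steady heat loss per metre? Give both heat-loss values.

increases: 20.4 → 34.3 W/m

Critical radius for a cylinder: r_cr = k/h = 0.0316 m = 3.16 cm.
Outer radius after coating: r₂ = 0.00683 + 0.0105 = 0.01733 m.
Since r₁ < r_cr and r₂ ≤ r_cr, the coating moves toward the maximum at r_cr — heat loss rises.
Bare: R = 1/(2πr₁h) = 3.003 m·K/W; Q = 61.4/3.003 = 20.4 W/m.
Coated: R = R_cond + R_conv = 1.788 m·K/W; Q = 61.4/1.788 = 34.3 W/m.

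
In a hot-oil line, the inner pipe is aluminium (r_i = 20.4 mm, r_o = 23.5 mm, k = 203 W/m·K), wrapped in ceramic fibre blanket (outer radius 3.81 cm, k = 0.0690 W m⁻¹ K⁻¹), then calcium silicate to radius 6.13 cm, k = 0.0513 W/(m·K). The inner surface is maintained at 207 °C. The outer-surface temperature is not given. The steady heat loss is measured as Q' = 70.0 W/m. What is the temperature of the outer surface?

Series resistances:
  R'_aluminium = ln(0.0235/0.0204)/(2πk) = 0.1415/(2π·203) = 1.109×10^-4 m·K/W
  R'_ceramic fibre blanket = ln(0.0381/0.0235)/(2πk) = 0.4832/(2π·0.0690) = 1.115 m·K/W
  R'_calcium silicate = ln(0.0613/0.0381)/(2πk) = 0.4756/(2π·0.0513) = 1.475 m·K/W
ΣR = 2.590 m·K/W
ΔT = Q'·ΣR = 70.0 × 2.590 = 181.3 K
Heat flows outward, so T_out = T_in − ΔT = 207 − 181.3 = 25.7 °C

T_out = 25.7 °C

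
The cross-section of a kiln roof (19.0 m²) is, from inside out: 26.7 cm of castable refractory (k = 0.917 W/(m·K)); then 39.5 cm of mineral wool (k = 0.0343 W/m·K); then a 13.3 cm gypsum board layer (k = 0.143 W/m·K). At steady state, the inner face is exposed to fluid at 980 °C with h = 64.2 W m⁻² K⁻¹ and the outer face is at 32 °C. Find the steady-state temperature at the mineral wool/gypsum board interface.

Resistance network (inner→outer):
  R_conv,in = 1/(hA) = 1/(64.2·19.0) = 8.198×10^-4 K/W
  R_castable refractory = L/(kA) = 0.267/(0.917·19.0) = 0.01532 K/W
  R_mineral wool = L/(kA) = 0.395/(0.0343·19.0) = 0.6061 K/W
  R_gypsum board = L/(kA) = 0.133/(0.143·19.0) = 0.04895 K/W
ΣR = 8.198×10^-4 + 0.01532 + 0.6061 + 0.04895 = 0.6712 K/W
Q = ΔT/ΣR = (980 °C − 32 °C)/0.6712 = 1412 W
From the inner boundary to the mineral wool/gypsum board interface, ΣR_partial = 0.6222 K/W.
T_interface = T_in − Q·ΣR_partial = 980 °C − (1412)(0.6222) = 101 °C

T = 101 °C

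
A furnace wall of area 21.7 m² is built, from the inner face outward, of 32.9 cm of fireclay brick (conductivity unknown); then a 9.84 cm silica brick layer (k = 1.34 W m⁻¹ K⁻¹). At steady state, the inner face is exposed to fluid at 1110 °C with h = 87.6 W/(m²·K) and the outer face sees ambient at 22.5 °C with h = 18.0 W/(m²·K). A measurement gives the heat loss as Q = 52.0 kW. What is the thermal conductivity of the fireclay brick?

k = 1.05 W/m·K

ΣR = ΔT/Q = |1110 − 22.5|/52000 = 0.02091 K/W
Known resistances:
  R_conv,in = 1/(hA) = 1/(87.6·21.7) = 5.261×10^-4 K/W
  R_silica brick = L/(kA) = 0.0984/(1.34·21.7) = 0.003384 K/W
  R_conv,out = 1/(hA) = 1/(18.0·21.7) = 0.002560 K/W
R_fireclay brick = ΣR − ΣR_known = 0.02091 − 0.006470 = 0.01444 K/W
L/(kA) = 0.01444 ⇒ k = 0.329/(0.01444·21.7) = 1.05 W/m·K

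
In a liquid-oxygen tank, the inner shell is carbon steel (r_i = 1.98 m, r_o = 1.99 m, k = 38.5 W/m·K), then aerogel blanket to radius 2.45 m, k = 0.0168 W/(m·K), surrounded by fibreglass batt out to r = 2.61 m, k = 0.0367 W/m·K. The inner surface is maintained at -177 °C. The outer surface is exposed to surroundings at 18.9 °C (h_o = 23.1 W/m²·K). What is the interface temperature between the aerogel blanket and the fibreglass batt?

T = -2.5 °C

Series thermal resistances, inner to outer:
  R_carbon steel = (1/1.98 − 1/1.99)/(4πk) = 0.002538/(4π·38.5) = 5.246×10^-6 K/W
  R_aerogel blanket = (1/1.99 − 1/2.45)/(4πk) = 0.09435/(4π·0.0168) = 0.4469 K/W
  R_fibreglass batt = (1/2.45 − 1/2.61)/(4πk) = 0.02502/(4π·0.0367) = 0.05425 K/W
  R_conv,out = 1/(4πr²h) = 1/(4π·2.61²·23.1) = 5.057×10^-4 K/W
ΣR = 5.246×10^-6 + 0.4469 + 0.05425 + 5.057×10^-4 = 0.5017 K/W
Q = ΔT/ΣR = (-177 °C − 18.9 °C)/0.5017 = -390.5 W
From the inner boundary to the aerogel blanket/fibreglass batt interface, ΣR_partial = 0.4469 K/W.
T_interface = T_in − Q·ΣR_partial = -177 °C − (-390.5)(0.4469) = -2.5 °C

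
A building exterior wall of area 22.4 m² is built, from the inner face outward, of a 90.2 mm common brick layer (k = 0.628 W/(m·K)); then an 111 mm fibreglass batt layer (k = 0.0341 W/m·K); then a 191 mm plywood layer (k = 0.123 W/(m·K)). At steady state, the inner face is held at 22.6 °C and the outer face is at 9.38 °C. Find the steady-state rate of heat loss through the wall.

Q = 59.8 W

Resistance network (inner→outer):
  R_common brick = L/(kA) = 0.0902/(0.628·22.4) = 0.006412 K/W
  R_fibreglass batt = L/(kA) = 0.111/(0.0341·22.4) = 0.1453 K/W
  R_plywood = L/(kA) = 0.191/(0.123·22.4) = 0.06932 K/W
ΣR = 0.006412 + 0.1453 + 0.06932 = 0.2210 K/W
Q = ΔT/ΣR = (22.6 °C − 9.38 °C)/0.2210 = 59.8 W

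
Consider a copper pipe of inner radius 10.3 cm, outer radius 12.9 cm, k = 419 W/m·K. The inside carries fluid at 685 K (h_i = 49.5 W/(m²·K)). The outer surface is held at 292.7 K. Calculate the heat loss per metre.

Resistance network (inner→outer):
  R'_conv,in = 1/(2πr h) = 1/(2π·0.103·49.5) = 0.03122 m·K/W
  R'_copper = ln(0.129/0.103)/(2πk) = 0.2251/(2π·419) = 8.550×10^-5 m·K/W
ΣR = 0.03122 + 8.550×10^-5 = 0.03131 m·K/W
Q' = ΔT/ΣR = (685 K − 292.7 K)/0.03131 = 12500 W/m

Q' = 12.5 kW/m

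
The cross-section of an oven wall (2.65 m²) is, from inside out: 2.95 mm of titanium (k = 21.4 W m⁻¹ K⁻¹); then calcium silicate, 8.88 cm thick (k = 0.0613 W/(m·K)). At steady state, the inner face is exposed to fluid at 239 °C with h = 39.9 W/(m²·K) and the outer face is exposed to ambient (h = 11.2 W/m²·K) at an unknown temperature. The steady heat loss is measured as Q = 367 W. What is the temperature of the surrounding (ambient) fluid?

T_out = 22.5 °C

Sum the resistances:
  R_conv,in = 1/(hA) = 1/(39.9·2.65) = 0.009458 K/W
  R_titanium = L/(kA) = 0.00295/(21.4·2.65) = 5.202×10^-5 K/W
  R_calcium silicate = L/(kA) = 0.0888/(0.0613·2.65) = 0.5466 K/W
  R_conv,out = 1/(hA) = 1/(11.2·2.65) = 0.03369 K/W
ΣR = 0.5898 K/W
ΔT = Q·ΣR = 367 × 0.5898 = 216.5 K
Heat flows outward, so T_out = T_in − ΔT = 239 − 216.5 = 22.5 °C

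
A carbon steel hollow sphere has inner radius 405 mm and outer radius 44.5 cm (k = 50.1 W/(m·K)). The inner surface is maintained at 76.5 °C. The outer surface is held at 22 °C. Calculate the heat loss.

Q = 155 kW

Q = 4πk·ΔT/(1/r₁ − 1/r₂) = 4π × 50.1 × 54.5 / (1/0.405 − 1/0.445) = 1.55×10^5 W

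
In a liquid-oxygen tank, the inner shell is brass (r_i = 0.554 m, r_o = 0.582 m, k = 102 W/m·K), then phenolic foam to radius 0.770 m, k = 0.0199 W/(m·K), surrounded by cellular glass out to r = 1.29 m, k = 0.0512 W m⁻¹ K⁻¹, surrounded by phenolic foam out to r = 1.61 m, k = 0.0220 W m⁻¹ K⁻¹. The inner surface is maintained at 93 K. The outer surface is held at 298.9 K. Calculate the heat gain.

Q = 67.5 W

Treat each layer as a resistance in series:
  R_brass = (1/0.554 − 1/0.582)/(4πk) = 0.08684/(4π·102) = 6.775×10^-5 K/W
  R_phenolic foam = (1/0.582 − 1/0.770)/(4πk) = 0.4195/(4π·0.0199) = 1.678 K/W
  R_cellular glass = (1/0.770 − 1/1.29)/(4πk) = 0.5235/(4π·0.0512) = 0.8137 K/W
  R_phenolic foam = (1/1.29 − 1/1.61)/(4πk) = 0.1541/(4π·0.0220) = 0.5573 K/W
ΣR = 6.775×10^-5 + 1.678 + 0.8137 + 0.5573 = 3.049 K/W
Q = ΔT/ΣR = (93 K − 298.9 K)/3.049 = -67.5 W
(Negative Q ⇒ heat flows inward; heat gain = 67.5 W.)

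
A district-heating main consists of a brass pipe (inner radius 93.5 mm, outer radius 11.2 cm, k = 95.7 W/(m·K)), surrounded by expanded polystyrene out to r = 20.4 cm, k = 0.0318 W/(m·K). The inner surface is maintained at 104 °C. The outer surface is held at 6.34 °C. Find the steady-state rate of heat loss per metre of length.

Q' = 32.5 W/m

Series thermal resistances, inner to outer:
  R'_brass = ln(0.112/0.0935)/(2πk) = 0.1805/(2π·95.7) = 3.002×10^-4 m·K/W
  R'_expanded polystyrene = ln(0.204/0.112)/(2πk) = 0.5996/(2π·0.0318) = 3.001 m·K/W
ΣR = 3.002×10^-4 + 3.001 = 3.001 m·K/W
Q' = ΔT/ΣR = (104 °C − 6.34 °C)/3.001 = 32.5 W/m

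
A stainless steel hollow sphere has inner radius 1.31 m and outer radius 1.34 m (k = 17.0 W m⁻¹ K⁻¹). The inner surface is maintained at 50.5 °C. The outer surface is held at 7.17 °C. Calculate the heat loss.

Q = 542 kW

Q = 4πk·ΔT/(1/r₁ − 1/r₂) = 4π × 17.0 × 43.33 / (1/1.31 − 1/1.34) = 5.42×10^5 W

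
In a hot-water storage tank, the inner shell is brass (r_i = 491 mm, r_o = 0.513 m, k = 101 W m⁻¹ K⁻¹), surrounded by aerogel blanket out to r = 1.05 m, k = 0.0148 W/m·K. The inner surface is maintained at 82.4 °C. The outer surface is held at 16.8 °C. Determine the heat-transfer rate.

Q = 12.2 W

Treat each layer as a resistance in series:
  R_brass = (1/0.491 − 1/0.513)/(4πk) = 0.08734/(4π·101) = 6.882×10^-5 K/W
  R_aerogel blanket = (1/0.513 − 1/1.05)/(4πk) = 0.9969/(4π·0.0148) = 5.360 K/W
ΣR = 6.882×10^-5 + 5.360 = 5.360 K/W
Q = ΔT/ΣR = (82.4 °C − 16.8 °C)/5.360 = 12.2 W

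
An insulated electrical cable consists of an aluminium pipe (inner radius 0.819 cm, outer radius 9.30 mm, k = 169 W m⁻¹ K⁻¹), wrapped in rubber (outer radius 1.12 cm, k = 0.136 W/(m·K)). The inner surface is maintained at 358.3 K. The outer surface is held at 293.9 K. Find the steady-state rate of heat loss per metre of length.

Treat each layer as a resistance in series:
  R'_aluminium = ln(0.00930/0.00819)/(2πk) = 0.1271/(2π·169) = 1.197×10^-4 m·K/W
  R'_rubber = ln(0.0112/0.00930)/(2πk) = 0.1859/(2π·0.136) = 0.2176 m·K/W
ΣR = 1.197×10^-4 + 0.2176 = 0.2177 m·K/W
Q' = ΔT/ΣR = (358.3 K − 293.9 K)/0.2177 = 296 W/m

Q' = 296 W/m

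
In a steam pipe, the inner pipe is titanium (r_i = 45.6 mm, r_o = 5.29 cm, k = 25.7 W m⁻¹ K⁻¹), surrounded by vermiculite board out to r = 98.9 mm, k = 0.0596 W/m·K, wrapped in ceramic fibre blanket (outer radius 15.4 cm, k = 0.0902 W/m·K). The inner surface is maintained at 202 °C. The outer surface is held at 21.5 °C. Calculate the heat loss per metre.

Treat each layer as a resistance in series:
  R'_titanium = ln(0.0529/0.0456)/(2πk) = 0.1485/(2π·25.7) = 9.196×10^-4 m·K/W
  R'_vermiculite board = ln(0.0989/0.0529)/(2πk) = 0.6257/(2π·0.0596) = 1.671 m·K/W
  R'_ceramic fibre blanket = ln(0.154/0.0989)/(2πk) = 0.4428/(2π·0.0902) = 0.7814 m·K/W
ΣR = 9.196×10^-4 + 1.671 + 0.7814 = 2.453 m·K/W
Q' = ΔT/ΣR = (202 °C − 21.5 °C)/2.453 = 73.6 W/m

Q' = 73.6 W/m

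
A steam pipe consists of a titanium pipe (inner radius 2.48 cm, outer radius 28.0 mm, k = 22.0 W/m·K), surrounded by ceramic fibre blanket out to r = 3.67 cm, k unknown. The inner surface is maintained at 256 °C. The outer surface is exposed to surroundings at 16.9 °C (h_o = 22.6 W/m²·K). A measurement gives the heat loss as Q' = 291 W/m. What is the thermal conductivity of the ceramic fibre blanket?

k = 0.0685 W/m·K

ΣR = ΔT/Q' = |256 − 16.9|/291 = 0.8216 m·K/W
Known resistances:
  R'_titanium = ln(0.0280/0.0248)/(2πk) = 0.1214/(2π·22.0) = 8.780×10^-4 m·K/W
  R'_conv,out = 1/(2πr h) = 1/(2π·0.0367·22.6) = 0.1919 m·K/W
R_ceramic fibre blanket = ΣR − ΣR_known = 0.8216 − 0.1928 = 0.6288 m·K/W
ln(r₂/r₁)/(2πk) = 0.6288 ⇒ k = 0.2706/(2π·0.6288) = 0.0685 W/m·K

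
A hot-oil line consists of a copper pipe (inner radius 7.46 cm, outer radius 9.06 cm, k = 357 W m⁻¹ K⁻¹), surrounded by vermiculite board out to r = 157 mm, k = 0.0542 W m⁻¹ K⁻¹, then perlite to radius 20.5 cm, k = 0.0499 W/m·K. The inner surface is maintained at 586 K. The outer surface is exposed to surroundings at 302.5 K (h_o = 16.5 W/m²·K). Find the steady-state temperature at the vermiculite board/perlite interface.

Series thermal resistances, inner to outer:
  R'_copper = ln(0.0906/0.0746)/(2πk) = 0.1943/(2π·357) = 8.663×10^-5 m·K/W
  R'_vermiculite board = ln(0.157/0.0906)/(2πk) = 0.5498/(2π·0.0542) = 1.614 m·K/W
  R'_perlite = ln(0.205/0.157)/(2πk) = 0.2668/(2π·0.0499) = 0.8508 m·K/W
  R'_conv,out = 1/(2πr h) = 1/(2π·0.205·16.5) = 0.04705 m·K/W
ΣR = 8.663×10^-5 + 1.614 + 0.8508 + 0.04705 = 2.512 m·K/W
Q' = ΔT/ΣR = (586 K − 302.5 K)/2.512 = 112.9 W/m
From the inner boundary to the vermiculite board/perlite interface, ΣR_partial = 1.614 m·K/W.
T_interface = T_in − Q'·ΣR_partial = 586 K − (112.9)(1.614) = 404 K

T = 404 K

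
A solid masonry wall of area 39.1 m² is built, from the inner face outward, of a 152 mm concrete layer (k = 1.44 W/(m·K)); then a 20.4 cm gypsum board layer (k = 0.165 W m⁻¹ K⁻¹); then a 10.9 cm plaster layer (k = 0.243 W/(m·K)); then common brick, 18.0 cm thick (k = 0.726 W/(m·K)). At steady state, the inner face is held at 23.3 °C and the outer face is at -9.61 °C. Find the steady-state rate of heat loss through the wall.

Resistance network (inner→outer):
  R_concrete = L/(kA) = 0.152/(1.44·39.1) = 0.002700 K/W
  R_gypsum board = L/(kA) = 0.204/(0.165·39.1) = 0.03162 K/W
  R_plaster = L/(kA) = 0.109/(0.243·39.1) = 0.01147 K/W
  R_common brick = L/(kA) = 0.180/(0.726·39.1) = 0.006341 K/W
ΣR = 0.002700 + 0.03162 + 0.01147 + 0.006341 = 0.05213 K/W
Q = ΔT/ΣR = (23.3 °C − -9.61 °C)/0.05213 = 631 W

Q = 631 W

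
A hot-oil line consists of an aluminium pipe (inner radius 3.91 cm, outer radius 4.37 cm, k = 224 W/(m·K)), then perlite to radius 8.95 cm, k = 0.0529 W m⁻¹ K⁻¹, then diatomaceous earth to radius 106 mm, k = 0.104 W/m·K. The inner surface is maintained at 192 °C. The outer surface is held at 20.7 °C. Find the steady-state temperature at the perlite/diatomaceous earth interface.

T = 39.1 °C

Treat each layer as a resistance in series:
  R'_aluminium = ln(0.0437/0.0391)/(2πk) = 0.1112/(2π·224) = 7.903×10^-5 m·K/W
  R'_perlite = ln(0.0895/0.0437)/(2πk) = 0.7169/(2π·0.0529) = 2.157 m·K/W
  R'_diatomaceous earth = ln(0.106/0.0895)/(2πk) = 0.1692/(2π·0.104) = 0.2589 m·K/W
ΣR = 7.903×10^-5 + 2.157 + 0.2589 = 2.416 m·K/W
Q' = ΔT/ΣR = (192 °C − 20.7 °C)/2.416 = 70.90 W/m
From the inner boundary to the perlite/diatomaceous earth interface, ΣR_partial = 2.157 m·K/W.
T_interface = T_in − Q'·ΣR_partial = 192 °C − (70.90)(2.157) = 39.1 °C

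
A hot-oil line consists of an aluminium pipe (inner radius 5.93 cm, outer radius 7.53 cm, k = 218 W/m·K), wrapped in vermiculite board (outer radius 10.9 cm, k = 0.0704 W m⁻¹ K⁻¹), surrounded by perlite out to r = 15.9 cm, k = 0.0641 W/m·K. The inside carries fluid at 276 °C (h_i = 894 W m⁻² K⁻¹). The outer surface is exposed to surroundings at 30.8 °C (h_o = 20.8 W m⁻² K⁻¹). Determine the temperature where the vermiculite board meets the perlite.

Treat each layer as a resistance in series:
  R'_conv,in = 1/(2πr h) = 1/(2π·0.0593·894) = 0.003002 m·K/W
  R'_aluminium = ln(0.0753/0.0593)/(2πk) = 0.2389/(2π·218) = 1.744×10^-4 m·K/W
  R'_vermiculite board = ln(0.109/0.0753)/(2πk) = 0.3699/(2π·0.0704) = 0.8362 m·K/W
  R'_perlite = ln(0.159/0.109)/(2πk) = 0.3776/(2π·0.0641) = 0.9374 m·K/W
  R'_conv,out = 1/(2πr h) = 1/(2π·0.159·20.8) = 0.04812 m·K/W
ΣR = 0.003002 + 1.744×10^-4 + 0.8362 + 0.9374 + 0.04812 = 1.825 m·K/W
Q' = ΔT/ΣR = (276 °C − 30.8 °C)/1.825 = 134.4 W/m
From the inner boundary to the vermiculite board/perlite interface, ΣR_partial = 0.8394 m·K/W.
T_interface = T_in − Q'·ΣR_partial = 276 °C − (134.4)(0.8394) = 163 °C

T = 163 °C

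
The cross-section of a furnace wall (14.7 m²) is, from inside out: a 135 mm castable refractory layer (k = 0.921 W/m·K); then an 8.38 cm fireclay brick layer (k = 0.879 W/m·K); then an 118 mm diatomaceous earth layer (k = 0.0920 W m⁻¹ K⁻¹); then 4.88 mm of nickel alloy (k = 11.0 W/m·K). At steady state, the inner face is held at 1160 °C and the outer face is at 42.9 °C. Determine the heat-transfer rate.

Series thermal resistances, inner to outer:
  R_castable refractory = L/(kA) = 0.135/(0.921·14.7) = 0.009971 K/W
  R_fireclay brick = L/(kA) = 0.0838/(0.879·14.7) = 0.006485 K/W
  R_diatomaceous earth = L/(kA) = 0.118/(0.0920·14.7) = 0.08725 K/W
  R_nickel alloy = L/(kA) = 0.00488/(11.0·14.7) = 3.018×10^-5 K/W
ΣR = 0.009971 + 0.006485 + 0.08725 + 3.018×10^-5 = 0.1037 K/W
Q = ΔT/ΣR = (1160 °C − 42.9 °C)/0.1037 = 10800 W

Q = 10800 W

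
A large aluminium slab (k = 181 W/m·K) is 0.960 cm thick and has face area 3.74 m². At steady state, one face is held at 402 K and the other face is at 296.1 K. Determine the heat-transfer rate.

Q = 7470 kW

Q = kA·ΔT/L = 181 × 3.74 × |402 K − 296.1 K| / 0.00960 = 7.47×10^6 W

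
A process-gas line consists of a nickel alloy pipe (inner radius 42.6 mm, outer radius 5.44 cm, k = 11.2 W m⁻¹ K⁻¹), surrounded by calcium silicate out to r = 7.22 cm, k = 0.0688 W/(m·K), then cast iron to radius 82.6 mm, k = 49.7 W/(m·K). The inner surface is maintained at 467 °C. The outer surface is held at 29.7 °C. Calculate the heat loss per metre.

Series thermal resistances, inner to outer:
  R'_nickel alloy = ln(0.0544/0.0426)/(2πk) = 0.2445/(2π·11.2) = 0.003475 m·K/W
  R'_calcium silicate = ln(0.0722/0.0544)/(2πk) = 0.2831/(2π·0.0688) = 0.6548 m·K/W
  R'_cast iron = ln(0.0826/0.0722)/(2πk) = 0.1346/(2π·49.7) = 4.309×10^-4 m·K/W
ΣR = 0.003475 + 0.6548 + 4.309×10^-4 = 0.6587 m·K/W
Q' = ΔT/ΣR = (467 °C − 29.7 °C)/0.6587 = 664 W/m

Q' = 664 W/m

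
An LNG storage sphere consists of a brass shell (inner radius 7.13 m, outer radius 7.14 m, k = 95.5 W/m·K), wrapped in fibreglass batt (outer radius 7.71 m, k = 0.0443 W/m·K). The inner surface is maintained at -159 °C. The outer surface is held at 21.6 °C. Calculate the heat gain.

Q = 9.71 kW

Treat each layer as a resistance in series:
  R_brass = (1/7.13 − 1/7.14)/(4πk) = 1.964×10^-4/(4π·95.5) = 1.637×10^-7 K/W
  R_fibreglass batt = (1/7.14 − 1/7.71)/(4πk) = 0.01035/(4π·0.0443) = 0.01860 K/W
ΣR = 1.637×10^-7 + 0.01860 = 0.01860 K/W
Q = ΔT/ΣR = (-159 °C − 21.6 °C)/0.01860 = -9710 W
(Negative Q ⇒ heat flows inward; heat gain = 9710 W.)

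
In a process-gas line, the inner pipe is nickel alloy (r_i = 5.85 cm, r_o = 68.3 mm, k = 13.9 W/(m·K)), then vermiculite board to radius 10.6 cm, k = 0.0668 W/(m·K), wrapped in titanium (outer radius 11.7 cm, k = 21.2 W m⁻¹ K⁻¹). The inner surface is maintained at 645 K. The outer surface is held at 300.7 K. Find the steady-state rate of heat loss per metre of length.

Q' = 328 W/m

Treat each layer as a resistance in series:
  R'_nickel alloy = ln(0.0683/0.0585)/(2πk) = 0.1549/(2π·13.9) = 0.001773 m·K/W
  R'_vermiculite board = ln(0.106/0.0683)/(2πk) = 0.4395/(2π·0.0668) = 1.047 m·K/W
  R'_titanium = ln(0.117/0.106)/(2πk) = 0.09873/(2π·21.2) = 7.412×10^-4 m·K/W
ΣR = 0.001773 + 1.047 + 7.412×10^-4 = 1.050 m·K/W
Q' = ΔT/ΣR = (645 K − 300.7 K)/1.050 = 328 W/m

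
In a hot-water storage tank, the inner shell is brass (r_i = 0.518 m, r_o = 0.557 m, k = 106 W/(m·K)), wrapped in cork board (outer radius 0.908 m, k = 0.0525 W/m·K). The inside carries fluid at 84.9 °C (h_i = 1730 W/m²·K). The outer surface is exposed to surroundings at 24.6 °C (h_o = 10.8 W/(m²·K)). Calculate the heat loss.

Q = 56.8 W

Series thermal resistances, inner to outer:
  R_conv,in = 1/(4πr²h) = 1/(4π·0.518²·1730) = 1.714×10^-4 K/W
  R_brass = (1/0.518 − 1/0.557)/(4πk) = 0.1352/(4π·106) = 1.015×10^-4 K/W
  R_cork board = (1/0.557 − 1/0.908)/(4πk) = 0.6940/(4π·0.0525) = 1.052 K/W
  R_conv,out = 1/(4πr²h) = 1/(4π·0.908²·10.8) = 0.008937 K/W
ΣR = 1.714×10^-4 + 1.015×10^-4 + 1.052 + 0.008937 = 1.061 K/W
Q = ΔT/ΣR = (84.9 °C − 24.6 °C)/1.061 = 56.8 W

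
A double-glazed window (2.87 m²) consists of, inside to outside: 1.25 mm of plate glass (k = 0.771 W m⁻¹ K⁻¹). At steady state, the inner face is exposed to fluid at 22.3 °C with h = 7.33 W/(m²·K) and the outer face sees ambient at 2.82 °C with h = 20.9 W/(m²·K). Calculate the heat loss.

Q = 301 W

Resistance network (inner→outer):
  R_conv,in = 1/(hA) = 1/(7.33·2.87) = 0.04754 K/W
  R_plate glass = L/(kA) = 0.00125/(0.771·2.87) = 5.649×10^-4 K/W
  R_conv,out = 1/(hA) = 1/(20.9·2.87) = 0.01667 K/W
ΣR = 0.04754 + 5.649×10^-4 + 0.01667 = 0.06477 K/W
Q = ΔT/ΣR = (22.3 °C − 2.82 °C)/0.06477 = 301 W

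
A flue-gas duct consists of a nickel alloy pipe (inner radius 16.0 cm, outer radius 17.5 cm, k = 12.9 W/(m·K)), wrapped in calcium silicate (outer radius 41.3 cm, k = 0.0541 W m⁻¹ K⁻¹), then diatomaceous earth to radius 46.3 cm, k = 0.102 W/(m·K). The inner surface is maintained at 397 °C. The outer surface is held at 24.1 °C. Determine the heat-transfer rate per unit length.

Q' = 138 W/m

Series thermal resistances, inner to outer:
  R'_nickel alloy = ln(0.175/0.160)/(2πk) = 0.08961/(2π·12.9) = 0.001106 m·K/W
  R'_calcium silicate = ln(0.413/0.175)/(2πk) = 0.8587/(2π·0.0541) = 2.526 m·K/W
  R'_diatomaceous earth = ln(0.463/0.413)/(2πk) = 0.1143/(2π·0.102) = 0.1783 m·K/W
ΣR = 0.001106 + 2.526 + 0.1783 = 2.705 m·K/W
Q' = ΔT/ΣR = (397 °C − 24.1 °C)/2.705 = 138 W/m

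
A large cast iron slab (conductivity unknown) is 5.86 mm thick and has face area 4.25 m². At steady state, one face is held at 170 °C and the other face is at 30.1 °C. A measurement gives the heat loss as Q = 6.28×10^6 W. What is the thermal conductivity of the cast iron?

k = 61.9 W/m·K

ΣR = ΔT/Q = |170 − 30.1|/6.28×10^6 = 2.228×10^-5 K/W
L/(kA) = 2.228×10^-5 ⇒ k = 0.00586/(2.228×10^-5·4.25) = 61.9 W/m·K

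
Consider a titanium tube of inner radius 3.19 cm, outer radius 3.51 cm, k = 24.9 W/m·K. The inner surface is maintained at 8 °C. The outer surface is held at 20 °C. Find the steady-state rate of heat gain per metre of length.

Q' = 2πk·ΔT/ln(r₂/r₁) = 2π × 24.9 × 12 / ln(0.0351/0.0319) = 19600 W/m

Q' = 19.6 kW/m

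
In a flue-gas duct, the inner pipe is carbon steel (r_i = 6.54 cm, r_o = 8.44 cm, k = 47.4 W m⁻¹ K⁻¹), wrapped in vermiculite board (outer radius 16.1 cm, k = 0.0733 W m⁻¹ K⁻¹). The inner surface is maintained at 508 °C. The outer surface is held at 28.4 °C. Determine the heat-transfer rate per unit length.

Series thermal resistances, inner to outer:
  R'_carbon steel = ln(0.0844/0.0654)/(2πk) = 0.2550/(2π·47.4) = 8.564×10^-4 m·K/W
  R'_vermiculite board = ln(0.161/0.0844)/(2πk) = 0.6458/(2π·0.0733) = 1.402 m·K/W
ΣR = 8.564×10^-4 + 1.402 = 1.403 m·K/W
Q' = ΔT/ΣR = (508 °C − 28.4 °C)/1.403 = 342 W/m

Q' = 342 W/m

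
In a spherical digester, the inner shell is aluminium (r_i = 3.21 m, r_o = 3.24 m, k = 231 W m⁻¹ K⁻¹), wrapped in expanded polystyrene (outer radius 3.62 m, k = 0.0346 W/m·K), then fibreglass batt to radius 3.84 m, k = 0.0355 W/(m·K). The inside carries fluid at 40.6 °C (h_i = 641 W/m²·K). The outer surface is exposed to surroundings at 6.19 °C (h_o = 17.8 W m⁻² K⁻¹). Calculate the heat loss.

Treat each layer as a resistance in series:
  R_conv,in = 1/(4πr²h) = 1/(4π·3.21²·641) = 1.205×10^-5 K/W
  R_aluminium = (1/3.21 − 1/3.24)/(4πk) = 0.002885/(4π·231) = 9.937×10^-7 K/W
  R_expanded polystyrene = (1/3.24 − 1/3.62)/(4πk) = 0.03240/(4π·0.0346) = 0.07452 K/W
  R_fibreglass batt = (1/3.62 − 1/3.84)/(4πk) = 0.01583/(4π·0.0355) = 0.03548 K/W
  R_conv,out = 1/(4πr²h) = 1/(4π·3.84²·17.8) = 3.032×10^-4 K/W
ΣR = 1.205×10^-5 + 9.937×10^-7 + 0.07452 + 0.03548 + 3.032×10^-4 = 0.1103 K/W
Q = ΔT/ΣR = (40.6 °C − 6.19 °C)/0.1103 = 312 W

Q = 312 W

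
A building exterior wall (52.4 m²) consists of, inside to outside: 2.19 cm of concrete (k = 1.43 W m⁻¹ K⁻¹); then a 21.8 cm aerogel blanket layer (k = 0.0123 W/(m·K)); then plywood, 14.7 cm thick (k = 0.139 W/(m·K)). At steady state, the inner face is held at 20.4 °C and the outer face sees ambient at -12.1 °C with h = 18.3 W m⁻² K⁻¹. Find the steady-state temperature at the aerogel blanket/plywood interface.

Treat each layer as a resistance in series:
  R_concrete = L/(kA) = 0.0219/(1.43·52.4) = 2.923×10^-4 K/W
  R_aerogel blanket = L/(kA) = 0.218/(0.0123·52.4) = 0.3382 K/W
  R_plywood = L/(kA) = 0.147/(0.139·52.4) = 0.02018 K/W
  R_conv,out = 1/(hA) = 1/(18.3·52.4) = 0.001043 K/W
ΣR = 2.923×10^-4 + 0.3382 + 0.02018 + 0.001043 = 0.3597 K/W
Q = ΔT/ΣR = (20.4 °C − -12.1 °C)/0.3597 = 90.35 W
From the inner boundary to the aerogel blanket/plywood interface, ΣR_partial = 0.3385 K/W.
T_interface = T_in − Q·ΣR_partial = 20.4 °C − (90.35)(0.3385) = -10.2 °C

T = -10.2 °C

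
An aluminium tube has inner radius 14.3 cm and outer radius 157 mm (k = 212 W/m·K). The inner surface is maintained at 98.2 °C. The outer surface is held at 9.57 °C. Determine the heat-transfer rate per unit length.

Q' = 2πk·ΔT/ln(r₂/r₁) = 2π × 212 × 88.63 / ln(0.157/0.143) = 1.26×10^6 W/m

Q' = 1260 kW/m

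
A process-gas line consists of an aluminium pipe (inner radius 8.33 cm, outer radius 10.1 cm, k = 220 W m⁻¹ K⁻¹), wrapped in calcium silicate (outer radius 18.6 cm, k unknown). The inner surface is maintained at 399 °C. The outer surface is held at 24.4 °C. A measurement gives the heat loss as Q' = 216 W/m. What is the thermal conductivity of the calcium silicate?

k = 0.0560 W/m·K

ΣR = ΔT/Q' = |399 − 24.4|/216 = 1.734 m·K/W
Known resistances:
  R'_aluminium = ln(0.101/0.0833)/(2πk) = 0.1927/(2π·220) = 1.394×10^-4 m·K/W
R_calcium silicate = ΣR − ΣR_known = 1.734 − 1.394×10^-4 = 1.734 m·K/W
ln(r₂/r₁)/(2πk) = 1.734 ⇒ k = 0.6106/(2π·1.734) = 0.0560 W/m·K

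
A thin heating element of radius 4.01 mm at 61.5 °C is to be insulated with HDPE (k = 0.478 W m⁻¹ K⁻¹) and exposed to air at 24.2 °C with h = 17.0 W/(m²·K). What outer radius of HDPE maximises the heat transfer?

r_cr = 2.81 cm

For a cylinder, r_cr = k_ins/h = 0.478/17.0 = 0.0281 m = 2.81 cm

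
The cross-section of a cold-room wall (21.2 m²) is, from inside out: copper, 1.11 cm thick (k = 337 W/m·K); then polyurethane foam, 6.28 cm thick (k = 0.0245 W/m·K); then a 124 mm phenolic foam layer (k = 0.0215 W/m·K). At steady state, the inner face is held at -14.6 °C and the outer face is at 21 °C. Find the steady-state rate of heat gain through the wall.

Q = 90.6 W

Resistance network (inner→outer):
  R_copper = L/(kA) = 0.0111/(337·21.2) = 1.554×10^-6 K/W
  R_polyurethane foam = L/(kA) = 0.0628/(0.0245·21.2) = 0.1209 K/W
  R_phenolic foam = L/(kA) = 0.124/(0.0215·21.2) = 0.2720 K/W
ΣR = 1.554×10^-6 + 0.1209 + 0.2720 = 0.3929 K/W
Q = ΔT/ΣR = (-14.6 °C − 21 °C)/0.3929 = -90.6 W
(Negative Q ⇒ heat flows inward; heat gain = 90.6 W.)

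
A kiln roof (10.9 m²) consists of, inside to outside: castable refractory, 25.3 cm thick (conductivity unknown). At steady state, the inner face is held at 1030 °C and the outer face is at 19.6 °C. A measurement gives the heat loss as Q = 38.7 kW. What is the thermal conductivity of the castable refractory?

k = 0.889 W/m·K

ΣR = ΔT/Q = |1030 − 19.6|/38700 = 0.02611 K/W
L/(kA) = 0.02611 ⇒ k = 0.253/(0.02611·10.9) = 0.889 W/m·K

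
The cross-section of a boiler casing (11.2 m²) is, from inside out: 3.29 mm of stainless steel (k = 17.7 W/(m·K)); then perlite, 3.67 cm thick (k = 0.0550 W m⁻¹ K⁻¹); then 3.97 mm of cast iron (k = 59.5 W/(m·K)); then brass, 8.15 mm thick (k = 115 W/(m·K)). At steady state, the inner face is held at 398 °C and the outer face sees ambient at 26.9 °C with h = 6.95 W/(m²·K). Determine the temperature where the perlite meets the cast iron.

Resistance network (inner→outer):
  R_stainless steel = L/(kA) = 0.00329/(17.7·11.2) = 1.660×10^-5 K/W
  R_perlite = L/(kA) = 0.0367/(0.0550·11.2) = 0.05958 K/W
  R_cast iron = L/(kA) = 0.00397/(59.5·11.2) = 5.957×10^-6 K/W
  R_brass = L/(kA) = 0.00815/(115·11.2) = 6.328×10^-6 K/W
  R_conv,out = 1/(hA) = 1/(6.95·11.2) = 0.01285 K/W
ΣR = 1.660×10^-5 + 0.05958 + 5.957×10^-6 + 6.328×10^-6 + 0.01285 = 0.07246 K/W
Q = ΔT/ΣR = (398 °C − 26.9 °C)/0.07246 = 5121 W
From the inner boundary to the perlite/cast iron interface, ΣR_partial = 0.05960 K/W.
T_interface = T_in − Q·ΣR_partial = 398 °C − (5121)(0.05960) = 92.8 °C

T = 92.8 °C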